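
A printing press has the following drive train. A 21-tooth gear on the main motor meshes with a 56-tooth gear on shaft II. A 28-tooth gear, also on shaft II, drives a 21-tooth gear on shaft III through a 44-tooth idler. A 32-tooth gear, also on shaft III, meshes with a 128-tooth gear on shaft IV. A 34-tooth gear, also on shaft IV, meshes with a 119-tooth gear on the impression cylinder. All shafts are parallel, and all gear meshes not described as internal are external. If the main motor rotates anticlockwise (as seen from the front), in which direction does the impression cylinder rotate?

clockwise

the main motor → shaft II: external mesh, 1 reversal → CW.
shaft II → shaft III: driver → idler → driven is 2 external meshes, 2 reversals → CW.
shaft III → shaft IV: external mesh, 1 reversal → CCW.
shaft IV → the impression cylinder: external mesh, 1 reversal → CW.
5 reversals in total — an odd number — so the impression cylinder turns opposite to the main motor.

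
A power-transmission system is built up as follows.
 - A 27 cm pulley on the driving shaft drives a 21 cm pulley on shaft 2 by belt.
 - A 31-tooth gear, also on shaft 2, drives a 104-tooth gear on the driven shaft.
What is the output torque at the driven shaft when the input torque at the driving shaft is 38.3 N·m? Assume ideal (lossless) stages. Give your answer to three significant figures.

99.9 N·m

Belt: ratio = 21/27 = 0.77778; torque at shaft 2 = 38.3 × 0.77778 = 29.789 N·m.
Gear mesh: ratio = 104/31 = 3.3548; torque at the driven shaft = 29.789 × 3.3548 = 99.937 N·m.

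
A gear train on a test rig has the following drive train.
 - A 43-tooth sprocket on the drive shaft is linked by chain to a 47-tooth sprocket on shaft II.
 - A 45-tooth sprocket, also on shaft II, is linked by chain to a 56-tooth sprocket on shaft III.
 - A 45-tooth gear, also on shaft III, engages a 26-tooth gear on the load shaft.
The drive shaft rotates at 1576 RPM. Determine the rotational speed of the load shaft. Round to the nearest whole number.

2005 RPM

Chain: ratio = 47/43 = 1.093, so shaft II turns at 1576 / 1.093 = 1441.9 RPM.
Chain: ratio = 56/45 = 1.2444, so shaft III turns at 1441.9 / 1.2444 = 1158.6 RPM.
Gear mesh: ratio = 26/45 = 0.57778, so the load shaft turns at 1158.6 / 0.57778 = 2005.4 RPM.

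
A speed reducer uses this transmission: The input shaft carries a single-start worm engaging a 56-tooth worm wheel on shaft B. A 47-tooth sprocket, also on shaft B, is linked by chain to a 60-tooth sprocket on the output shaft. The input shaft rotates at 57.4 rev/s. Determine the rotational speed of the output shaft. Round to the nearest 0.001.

0.803 rev/s

the input shaft → shaft B (worm, 56/1): 57.4 ÷ 56 = 1.025 rev/s
shaft B → the output shaft (chain, 60/47): 1.025 ÷ 1.2766 = 0.80292 rev/s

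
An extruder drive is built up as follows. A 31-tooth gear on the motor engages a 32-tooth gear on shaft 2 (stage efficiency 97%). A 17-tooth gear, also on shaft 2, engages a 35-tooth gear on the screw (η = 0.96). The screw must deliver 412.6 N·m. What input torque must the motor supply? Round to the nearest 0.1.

Overall ratio R = 1.0323 × 2.0588 = 2.1252; overall efficiency η = 0.97 × 0.96 = 0.9312.
Input torque = output torque / (R × η) = 412.6 / (2.1252 × 0.9312) = 208.49 N·m.

208.5 N·m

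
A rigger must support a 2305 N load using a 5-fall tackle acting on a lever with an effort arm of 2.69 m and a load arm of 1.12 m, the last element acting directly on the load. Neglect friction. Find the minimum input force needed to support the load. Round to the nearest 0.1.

191.9 N

Block-and-tackle MA = number of supporting rope parts = 5.
Lever MA = effort arm / load arm = 2.69/1.12 = 2.4018.
Combined ideal MA = 5 × 2.4018 = 12.009.
Effort = load / MA = 2305 / 12.009 = 191.94 N.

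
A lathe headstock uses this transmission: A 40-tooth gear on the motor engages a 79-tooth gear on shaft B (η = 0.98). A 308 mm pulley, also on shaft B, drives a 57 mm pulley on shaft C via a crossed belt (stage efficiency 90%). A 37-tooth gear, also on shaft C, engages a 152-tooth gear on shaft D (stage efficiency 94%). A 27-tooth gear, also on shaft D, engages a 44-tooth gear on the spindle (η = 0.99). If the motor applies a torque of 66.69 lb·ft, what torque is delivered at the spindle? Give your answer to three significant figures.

134 lb·ft

gear mesh 79/40 = 1.975 → τ = 66.69·1.975·0.98 = 129.08 lb·ft
belt 57/308 = 0.18506 → τ = 129.08·0.18506·0.90 = 21.499 lb·ft
gear mesh 152/37 = 4.1081 → τ = 21.499·4.1081·0.94 = 83.021 lb·ft
gear mesh 44/27 = 1.6296 → τ = 83.021·1.6296·0.99 = 133.94 lb·ft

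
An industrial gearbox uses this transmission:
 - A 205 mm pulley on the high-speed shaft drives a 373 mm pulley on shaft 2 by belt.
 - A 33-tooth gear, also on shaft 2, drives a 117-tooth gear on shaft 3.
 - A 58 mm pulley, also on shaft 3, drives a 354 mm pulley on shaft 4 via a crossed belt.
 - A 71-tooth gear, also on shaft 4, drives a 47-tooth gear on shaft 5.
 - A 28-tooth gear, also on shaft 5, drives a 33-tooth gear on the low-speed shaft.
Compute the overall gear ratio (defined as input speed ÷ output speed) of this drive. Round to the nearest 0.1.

Each stage contributes driven/driver: belt 373/205 = 1.8195, gear mesh 117/33 = 3.5455, belt 354/58 = 6.1034, gear mesh 47/71 = 0.66197, gear mesh 33/28 = 1.1786.
Overall: 1.8195 × 3.5455 × 6.1034 × 0.66197 × 1.1786 = 30.718.

30.7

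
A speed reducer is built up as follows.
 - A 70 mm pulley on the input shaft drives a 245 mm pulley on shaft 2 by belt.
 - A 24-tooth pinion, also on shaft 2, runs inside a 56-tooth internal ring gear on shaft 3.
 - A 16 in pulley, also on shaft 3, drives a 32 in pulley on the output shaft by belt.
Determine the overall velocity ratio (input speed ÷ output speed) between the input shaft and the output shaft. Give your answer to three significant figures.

16.3

Each stage contributes driven/driver: belt 245/70 = 3.5, internal gear 56/24 = 2.3333, belt 32/16 = 2.
Overall: 3.5 × 2.3333 × 2 = 16.333.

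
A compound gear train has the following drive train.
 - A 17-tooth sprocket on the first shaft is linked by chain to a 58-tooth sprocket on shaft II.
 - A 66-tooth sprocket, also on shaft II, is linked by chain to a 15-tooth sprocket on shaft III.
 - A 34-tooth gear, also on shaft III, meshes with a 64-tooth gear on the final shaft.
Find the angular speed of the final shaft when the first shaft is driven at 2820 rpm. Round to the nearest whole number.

1932 rpm

Chain: ratio = 58/17 = 3.4118, so shaft II turns at 2820 / 3.4118 = 826.55 rpm.
Chain: ratio = 15/66 = 0.22727, so shaft III turns at 826.55 / 0.22727 = 3636.8 rpm.
Gear mesh: ratio = 64/34 = 1.8824, so the final shaft turns at 3636.8 / 1.8824 = 1932.1 rpm.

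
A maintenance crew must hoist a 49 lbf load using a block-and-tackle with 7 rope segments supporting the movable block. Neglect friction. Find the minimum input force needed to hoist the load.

Block-and-tackle MA = number of supporting rope parts = 7.
Effort = load / MA = 49 / 7 = 7 lbf.

7 lbf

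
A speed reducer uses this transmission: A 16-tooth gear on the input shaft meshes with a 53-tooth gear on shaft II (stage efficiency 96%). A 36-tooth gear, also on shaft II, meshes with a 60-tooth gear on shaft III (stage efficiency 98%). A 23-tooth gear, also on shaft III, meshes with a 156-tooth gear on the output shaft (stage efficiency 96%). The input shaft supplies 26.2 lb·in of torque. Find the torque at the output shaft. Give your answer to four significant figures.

gear mesh 53/16 = 3.3125 → τ = 26.2·3.3125·0.96 = 83.316 lb·in
gear mesh 60/36 = 1.6667 → τ = 83.316·1.6667·0.98 = 136.08 lb·in
gear mesh 156/23 = 6.7826 → τ = 136.08·6.7826·0.96 = 886.08 lb·in

886.1 lb·in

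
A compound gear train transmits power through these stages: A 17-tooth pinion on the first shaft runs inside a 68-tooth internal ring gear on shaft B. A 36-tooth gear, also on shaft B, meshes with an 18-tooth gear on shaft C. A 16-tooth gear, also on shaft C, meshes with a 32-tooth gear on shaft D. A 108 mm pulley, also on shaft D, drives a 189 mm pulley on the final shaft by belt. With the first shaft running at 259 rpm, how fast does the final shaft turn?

internal gear 68/17 = 4 → 259/4 = 64.75 rpm
gear mesh 18/36 = 0.5 → 64.75/0.5 = 129.5 rpm
gear mesh 32/16 = 2 → 129.5/2 = 64.75 rpm
belt 189/108 = 1.75 → 64.75/1.75 = 37 rpm

37 rpm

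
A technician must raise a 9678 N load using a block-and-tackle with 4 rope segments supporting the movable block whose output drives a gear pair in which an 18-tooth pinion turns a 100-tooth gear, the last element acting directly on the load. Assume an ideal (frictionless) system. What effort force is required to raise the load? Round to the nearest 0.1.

435.5 N

Block-and-tackle MA = number of supporting rope parts = 4.
Gear pair MA = 100/18 = 5.5556.
Combined ideal MA = 4 × 5.5556 = 22.222.
Effort = load / MA = 9678 / 22.222 = 435.51 N.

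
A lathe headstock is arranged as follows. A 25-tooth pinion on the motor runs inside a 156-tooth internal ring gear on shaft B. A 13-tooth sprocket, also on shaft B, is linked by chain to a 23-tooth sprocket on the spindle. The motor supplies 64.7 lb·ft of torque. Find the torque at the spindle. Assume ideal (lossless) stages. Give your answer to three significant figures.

714 lb·ft

After the internal gear (156/25): 64.7 × 6.24 = 403.73 lb·ft
After the chain (23/13): 403.73 × 1.7692 = 714.29 lb·ft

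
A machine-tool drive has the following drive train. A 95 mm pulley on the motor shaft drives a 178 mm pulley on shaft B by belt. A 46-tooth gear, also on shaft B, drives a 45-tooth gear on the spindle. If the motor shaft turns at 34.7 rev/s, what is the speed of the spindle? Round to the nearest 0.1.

Belt: ratio = 178/95 = 1.8737, so shaft B turns at 34.7 / 1.8737 = 18.52 rev/s.
Gear mesh: ratio = 45/46 = 0.97826, so the spindle turns at 18.52 / 0.97826 = 18.931 rev/s.

18.9 rev/s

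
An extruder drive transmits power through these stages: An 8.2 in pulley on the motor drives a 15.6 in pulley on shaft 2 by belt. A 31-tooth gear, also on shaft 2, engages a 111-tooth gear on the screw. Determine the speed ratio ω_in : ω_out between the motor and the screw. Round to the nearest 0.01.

6.81

Each stage contributes driven/driver: belt 15.6/8.2 = 1.9024, gear mesh 111/31 = 3.5806.
Overall: 1.9024 × 3.5806 = 6.812.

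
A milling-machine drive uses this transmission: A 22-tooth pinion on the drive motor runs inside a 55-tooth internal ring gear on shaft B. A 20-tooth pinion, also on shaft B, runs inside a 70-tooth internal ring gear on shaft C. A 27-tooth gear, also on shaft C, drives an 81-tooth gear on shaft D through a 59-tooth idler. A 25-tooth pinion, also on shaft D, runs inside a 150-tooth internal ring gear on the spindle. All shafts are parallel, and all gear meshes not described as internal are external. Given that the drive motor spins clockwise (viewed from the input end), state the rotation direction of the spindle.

clockwise

the drive motor → shaft B: internal mesh, same direction → CW.
shaft B → shaft C: internal mesh, same direction → CW.
shaft C → shaft D: driver → idler → driven is 2 external meshes, 2 reversals → CW.
shaft D → the spindle: internal mesh, same direction → CW.
2 reversals in total — an even number — so the spindle turns the same way as the drive motor.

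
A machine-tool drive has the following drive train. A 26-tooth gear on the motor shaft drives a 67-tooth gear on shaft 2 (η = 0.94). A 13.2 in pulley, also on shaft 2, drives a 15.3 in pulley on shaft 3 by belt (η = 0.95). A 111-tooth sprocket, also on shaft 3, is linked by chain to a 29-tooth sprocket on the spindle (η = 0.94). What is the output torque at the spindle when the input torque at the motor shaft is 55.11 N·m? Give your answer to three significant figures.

Gear mesh: ratio = 67/26 = 2.5769; torque at shaft 2 = 55.11 × 2.5769 × 0.94 = 133.49 N·m.
Belt: ratio = 15.3/13.2 = 1.1591; torque at shaft 3 = 133.49 × 1.1591 × 0.95 = 146.99 N·m.
Chain: ratio = 29/111 = 0.26126; torque at the spindle = 146.99 × 0.26126 × 0.94 = 36.1 N·m.

36.1 N·m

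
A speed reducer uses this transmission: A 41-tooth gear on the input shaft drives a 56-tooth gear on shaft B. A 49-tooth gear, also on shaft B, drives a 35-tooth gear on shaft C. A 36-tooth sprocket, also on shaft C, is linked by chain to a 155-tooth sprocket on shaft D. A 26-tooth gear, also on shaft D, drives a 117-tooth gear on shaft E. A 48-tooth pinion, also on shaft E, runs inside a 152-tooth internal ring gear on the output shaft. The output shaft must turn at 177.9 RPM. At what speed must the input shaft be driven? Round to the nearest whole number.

10649 RPM

Overall ratio R = 1.3659 × 0.71429 × 4.3056 × 4.5 × 3.1667 = 59.858.
Required input speed = output speed × R = 177.9 × 59.858 = 10649 RPM.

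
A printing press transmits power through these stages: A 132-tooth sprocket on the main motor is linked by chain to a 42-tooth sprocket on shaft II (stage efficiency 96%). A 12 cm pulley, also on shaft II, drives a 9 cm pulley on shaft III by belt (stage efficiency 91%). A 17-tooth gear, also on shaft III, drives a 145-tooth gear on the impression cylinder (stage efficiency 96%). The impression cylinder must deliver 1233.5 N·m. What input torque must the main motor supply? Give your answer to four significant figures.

Overall ratio R = 0.31818 × 0.75 × 8.5294 = 2.0354; overall efficiency η = 0.96 × 0.91 × 0.96 = 0.8387.
Input torque = output torque / (R × η) = 1233.5 / (2.0354 × 0.8387) = 722.6 N·m.

722.6 N·m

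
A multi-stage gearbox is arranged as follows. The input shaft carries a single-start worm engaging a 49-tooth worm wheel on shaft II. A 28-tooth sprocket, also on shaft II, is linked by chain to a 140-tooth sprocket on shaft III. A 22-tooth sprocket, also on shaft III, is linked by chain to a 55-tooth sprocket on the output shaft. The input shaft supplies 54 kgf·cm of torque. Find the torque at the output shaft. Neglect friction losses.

After the worm (49/1): 54 × 49 = 2646 kgf·cm
After the chain (140/28): 2646 × 5 = 13230 kgf·cm
After the chain (55/22): 13230 × 2.5 = 33075 kgf·cm

33075 kgf·cm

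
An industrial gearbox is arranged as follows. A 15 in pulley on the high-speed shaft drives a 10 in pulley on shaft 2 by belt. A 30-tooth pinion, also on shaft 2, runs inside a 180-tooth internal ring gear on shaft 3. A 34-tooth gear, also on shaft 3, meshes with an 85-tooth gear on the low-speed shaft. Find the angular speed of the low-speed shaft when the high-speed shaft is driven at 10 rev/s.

Belt: ratio = 10/15 = 0.66667, so shaft 2 turns at 10 / 0.66667 = 15 rev/s.
Internal gear: ratio = 180/30 = 6, so shaft 3 turns at 15 / 6 = 2.5 rev/s.
Gear mesh: ratio = 85/34 = 2.5, so the low-speed shaft turns at 2.5 / 2.5 = 1 rev/s.

1 rev/s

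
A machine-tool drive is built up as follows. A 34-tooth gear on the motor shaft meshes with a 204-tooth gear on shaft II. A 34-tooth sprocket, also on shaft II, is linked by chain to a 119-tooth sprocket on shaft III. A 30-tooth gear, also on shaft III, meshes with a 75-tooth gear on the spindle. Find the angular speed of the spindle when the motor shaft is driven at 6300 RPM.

120 RPM

the motor shaft → shaft II (gear mesh, 204/34): 6300 ÷ 6 = 1050 RPM
shaft II → shaft III (chain, 119/34): 1050 ÷ 3.5 = 300 RPM
shaft III → the spindle (gear mesh, 75/30): 300 ÷ 2.5 = 120 RPM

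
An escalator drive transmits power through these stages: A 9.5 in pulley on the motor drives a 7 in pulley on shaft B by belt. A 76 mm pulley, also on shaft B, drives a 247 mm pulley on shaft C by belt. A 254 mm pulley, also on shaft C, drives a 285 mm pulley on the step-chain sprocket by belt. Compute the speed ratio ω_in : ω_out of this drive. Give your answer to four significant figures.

2.687

Each stage contributes driven/driver: belt 7/9.5 = 0.73684, belt 247/76 = 3.25, belt 285/254 = 1.122.
Overall: 0.73684 × 3.25 × 1.122 = 2.687.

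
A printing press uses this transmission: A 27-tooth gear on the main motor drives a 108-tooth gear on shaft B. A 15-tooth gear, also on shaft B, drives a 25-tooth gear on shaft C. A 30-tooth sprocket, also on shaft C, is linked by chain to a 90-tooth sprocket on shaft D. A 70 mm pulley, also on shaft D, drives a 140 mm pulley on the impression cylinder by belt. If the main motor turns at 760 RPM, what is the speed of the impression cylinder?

19 RPM

the main motor → shaft B (gear mesh, 108/27): 760 ÷ 4 = 190 RPM
shaft B → shaft C (gear mesh, 25/15): 190 ÷ 1.6667 = 114 RPM
shaft C → shaft D (chain, 90/30): 114 ÷ 3 = 38 RPM
shaft D → the impression cylinder (belt, 140/70): 38 ÷ 2 = 19 RPM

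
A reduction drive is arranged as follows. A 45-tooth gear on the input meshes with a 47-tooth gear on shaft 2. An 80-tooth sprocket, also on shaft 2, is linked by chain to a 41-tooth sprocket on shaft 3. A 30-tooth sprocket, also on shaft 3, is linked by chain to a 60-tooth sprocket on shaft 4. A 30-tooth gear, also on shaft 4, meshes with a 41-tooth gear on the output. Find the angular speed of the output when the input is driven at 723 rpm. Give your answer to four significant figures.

494.2 rpm

gear mesh 47/45 = 1.0444 → 723/1.0444 = 692.23 rpm
chain 41/80 = 0.5125 → 692.23/0.5125 = 1350.7 rpm
chain 60/30 = 2 → 1350.7/2 = 675.35 rpm
gear mesh 41/30 = 1.3667 → 675.35/1.3667 = 494.16 rpm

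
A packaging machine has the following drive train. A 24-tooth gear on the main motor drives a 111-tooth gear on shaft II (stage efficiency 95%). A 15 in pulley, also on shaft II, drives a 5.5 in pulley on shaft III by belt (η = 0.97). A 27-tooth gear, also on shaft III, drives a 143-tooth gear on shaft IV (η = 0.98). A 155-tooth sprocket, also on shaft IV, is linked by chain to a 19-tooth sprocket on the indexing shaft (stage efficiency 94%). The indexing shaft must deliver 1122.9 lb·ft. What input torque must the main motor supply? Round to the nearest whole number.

Overall ratio R = 4.625 × 0.36667 × 5.2963 × 0.12258 = 1.101; overall efficiency η = 0.95 × 0.97 × 0.98 × 0.94 = 0.8489.
Input torque = output torque / (R × η) = 1122.9 / (1.101 × 0.8489) = 1201.5 lb·ft.

1201 lb·ft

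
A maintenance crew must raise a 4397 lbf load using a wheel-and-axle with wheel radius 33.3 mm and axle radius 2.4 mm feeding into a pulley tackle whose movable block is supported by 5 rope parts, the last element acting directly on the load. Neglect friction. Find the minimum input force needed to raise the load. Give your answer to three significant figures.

63.4 lbf

Wheel-and-axle MA = R/r = 33.3/2.4 = 13.875.
Block-and-tackle MA = number of supporting rope parts = 5.
Combined ideal MA = 13.875 × 5 = 69.375.
Effort = load / MA = 4397 / 69.375 = 63.38 lbf.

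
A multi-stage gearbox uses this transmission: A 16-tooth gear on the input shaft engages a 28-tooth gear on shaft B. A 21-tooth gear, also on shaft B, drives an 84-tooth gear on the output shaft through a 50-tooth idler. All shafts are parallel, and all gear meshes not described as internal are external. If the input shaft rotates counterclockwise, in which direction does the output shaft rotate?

clockwise

the input shaft → shaft B: external mesh, 1 reversal → CW.
shaft B → the output shaft: driver → idler → driven is 2 external meshes, 2 reversals → CW.
3 reversals in total — an odd number — so the output shaft turns opposite to the input shaft.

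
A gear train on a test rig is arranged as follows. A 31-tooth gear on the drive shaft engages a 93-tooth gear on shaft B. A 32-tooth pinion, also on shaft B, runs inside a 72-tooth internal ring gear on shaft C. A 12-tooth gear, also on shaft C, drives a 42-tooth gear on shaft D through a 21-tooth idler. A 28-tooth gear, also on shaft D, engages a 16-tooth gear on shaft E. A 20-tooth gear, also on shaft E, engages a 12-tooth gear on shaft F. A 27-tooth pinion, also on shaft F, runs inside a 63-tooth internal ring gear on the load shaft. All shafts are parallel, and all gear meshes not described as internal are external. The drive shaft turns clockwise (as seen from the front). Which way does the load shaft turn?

the drive shaft → shaft B: external mesh, 1 reversal → CCW.
shaft B → shaft C: internal mesh, same direction → CCW.
shaft C → shaft D: driver → idler → driven is 2 external meshes, 2 reversals → CCW.
shaft D → shaft E: external mesh, 1 reversal → CW.
shaft E → shaft F: external mesh, 1 reversal → CCW.
shaft F → the load shaft: internal mesh, same direction → CCW.
5 reversals in total — an odd number — so the load shaft turns opposite to the drive shaft.

counterclockwise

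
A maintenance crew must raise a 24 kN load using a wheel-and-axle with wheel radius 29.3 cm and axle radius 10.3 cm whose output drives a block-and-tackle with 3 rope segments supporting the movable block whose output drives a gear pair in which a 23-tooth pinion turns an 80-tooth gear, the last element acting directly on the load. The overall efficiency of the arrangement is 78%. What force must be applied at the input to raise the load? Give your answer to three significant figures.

Wheel-and-axle MA = R/r = 29.3/10.3 = 2.8447.
Block-and-tackle MA = number of supporting rope parts = 3.
Gear pair MA = 80/23 = 3.4783.
Combined ideal MA = 2.8447 × 3 × 3.4783 = 29.683.
Actual MA = 29.683 × 0.78 = 23.153.
Effort = load / actual MA = 24 / 23.153 = 1.0366 kN.

1.04 kN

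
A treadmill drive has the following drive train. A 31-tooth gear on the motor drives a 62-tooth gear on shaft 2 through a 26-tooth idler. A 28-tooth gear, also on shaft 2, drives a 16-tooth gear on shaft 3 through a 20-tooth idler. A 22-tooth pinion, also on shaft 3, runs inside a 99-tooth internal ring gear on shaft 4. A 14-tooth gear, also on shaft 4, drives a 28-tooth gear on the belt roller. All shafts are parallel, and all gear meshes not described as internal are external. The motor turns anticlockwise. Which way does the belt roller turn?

clockwise

the motor → shaft 2: driver → idler → driven is 2 external meshes, 2 reversals → CCW.
shaft 2 → shaft 3: driver → idler → driven is 2 external meshes, 2 reversals → CCW.
shaft 3 → shaft 4: internal mesh, same direction → CCW.
shaft 4 → the belt roller: external mesh, 1 reversal → CW.
5 reversals in total — an odd number — so the belt roller turns opposite to the motor.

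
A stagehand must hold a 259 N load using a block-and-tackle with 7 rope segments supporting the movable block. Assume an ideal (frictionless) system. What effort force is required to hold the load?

Block-and-tackle MA = number of supporting rope parts = 7.
Effort = load / MA = 259 / 7 = 37 N.

37 N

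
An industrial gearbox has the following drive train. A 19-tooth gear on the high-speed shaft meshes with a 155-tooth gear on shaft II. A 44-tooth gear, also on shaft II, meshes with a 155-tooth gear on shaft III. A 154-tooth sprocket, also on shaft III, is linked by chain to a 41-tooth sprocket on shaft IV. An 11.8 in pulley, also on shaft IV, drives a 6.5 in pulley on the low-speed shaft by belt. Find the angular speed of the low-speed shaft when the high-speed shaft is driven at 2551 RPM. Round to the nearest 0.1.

605.3 RPM

Gear mesh: ratio = 155/19 = 8.1579, so shaft II turns at 2551 / 8.1579 = 312.7 RPM.
Gear mesh: ratio = 155/44 = 3.5227, so shaft III turns at 312.7 / 3.5227 = 88.767 RPM.
Chain: ratio = 41/154 = 0.26623, so shaft IV turns at 88.767 / 0.26623 = 333.42 RPM.
Belt: ratio = 6.5/11.8 = 0.55085, so the low-speed shaft turns at 333.42 / 0.55085 = 605.28 RPM.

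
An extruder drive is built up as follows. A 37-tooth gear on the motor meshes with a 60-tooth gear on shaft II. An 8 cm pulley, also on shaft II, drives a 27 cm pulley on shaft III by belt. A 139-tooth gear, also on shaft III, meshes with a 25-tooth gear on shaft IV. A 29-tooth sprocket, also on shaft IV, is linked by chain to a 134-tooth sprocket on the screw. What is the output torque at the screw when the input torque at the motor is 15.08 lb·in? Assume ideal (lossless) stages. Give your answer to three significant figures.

68.6 lb·in

Gear mesh: ratio = 60/37 = 1.6216; torque at shaft II = 15.08 × 1.6216 = 24.454 lb·in.
Belt: ratio = 27/8 = 3.375; torque at shaft III = 24.454 × 3.375 = 82.532 lb·in.
Gear mesh: ratio = 25/139 = 0.17986; torque at shaft IV = 82.532 × 0.17986 = 14.844 lb·in.
Chain: ratio = 134/29 = 4.6207; torque at the screw = 14.844 × 4.6207 = 68.589 lb·in.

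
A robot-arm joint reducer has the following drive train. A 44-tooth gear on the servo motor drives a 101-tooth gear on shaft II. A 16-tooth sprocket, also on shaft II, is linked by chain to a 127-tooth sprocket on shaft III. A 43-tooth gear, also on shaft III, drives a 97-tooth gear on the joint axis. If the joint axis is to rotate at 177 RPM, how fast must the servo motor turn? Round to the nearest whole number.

Overall ratio R = 2.2955 × 7.9375 × 2.2558 = 41.101.
Required input speed = output speed × R = 177 × 41.101 = 7274.9 RPM.

7275 RPM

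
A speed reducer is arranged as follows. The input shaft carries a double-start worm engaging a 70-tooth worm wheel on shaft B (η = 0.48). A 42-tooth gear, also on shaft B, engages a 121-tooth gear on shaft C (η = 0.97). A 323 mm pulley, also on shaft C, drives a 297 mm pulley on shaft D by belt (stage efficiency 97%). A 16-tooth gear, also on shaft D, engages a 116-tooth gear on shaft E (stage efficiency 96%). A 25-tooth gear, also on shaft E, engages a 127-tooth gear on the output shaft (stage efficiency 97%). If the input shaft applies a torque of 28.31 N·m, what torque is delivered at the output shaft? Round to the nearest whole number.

40656 N·m

After the worm (70/2): 28.31 × 35 × 0.48 = 475.61 N·m
After the gear mesh (121/42): 475.61 × 2.881 × 0.97 = 1329.1 N·m
After the belt (297/323): 1329.1 × 0.9195 × 0.97 = 1185.4 N·m
After the gear mesh (116/16): 1185.4 × 7.25 × 0.96 = 8250.7 N·m
After the gear mesh (127/25): 8250.7 × 5.08 × 0.97 = 40656 N·m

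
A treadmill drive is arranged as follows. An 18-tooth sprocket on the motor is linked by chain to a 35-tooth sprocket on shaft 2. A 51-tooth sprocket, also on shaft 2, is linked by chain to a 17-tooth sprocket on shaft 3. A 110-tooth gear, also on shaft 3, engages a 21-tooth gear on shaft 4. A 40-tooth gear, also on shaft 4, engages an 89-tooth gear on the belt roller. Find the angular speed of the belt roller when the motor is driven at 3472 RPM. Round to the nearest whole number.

12611 RPM

chain 35/18 = 1.9444 → 3472/1.9444 = 1785.6 RPM
chain 17/51 = 0.33333 → 1785.6/0.33333 = 5356.8 RPM
gear mesh 21/110 = 0.19091 → 5356.8/0.19091 = 28059 RPM
gear mesh 89/40 = 2.225 → 28059/2.225 = 12611 RPM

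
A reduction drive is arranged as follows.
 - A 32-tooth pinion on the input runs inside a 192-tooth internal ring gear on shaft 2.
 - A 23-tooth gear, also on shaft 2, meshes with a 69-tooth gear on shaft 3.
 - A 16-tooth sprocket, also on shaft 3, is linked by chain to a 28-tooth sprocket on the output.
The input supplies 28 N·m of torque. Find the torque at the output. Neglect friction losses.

Internal gear: ratio = 192/32 = 6; torque at shaft 2 = 28 × 6 = 168 N·m.
Gear mesh: ratio = 69/23 = 3; torque at shaft 3 = 168 × 3 = 504 N·m.
Chain: ratio = 28/16 = 1.75; torque at the output = 504 × 1.75 = 882 N·m.

882 N·m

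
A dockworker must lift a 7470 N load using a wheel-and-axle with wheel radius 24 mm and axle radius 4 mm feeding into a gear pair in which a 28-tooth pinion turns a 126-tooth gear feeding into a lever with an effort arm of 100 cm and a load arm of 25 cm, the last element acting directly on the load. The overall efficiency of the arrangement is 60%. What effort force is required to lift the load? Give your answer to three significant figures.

115 N

Wheel-and-axle MA = R/r = 24/4 = 6.
Gear pair MA = 126/28 = 4.5.
Lever MA = effort arm / load arm = 100/25 = 4.
Combined ideal MA = 6 × 4.5 × 4 = 108.
Actual MA = 108 × 0.60 = 64.8.
Effort = load / actual MA = 7470 / 64.8 = 115.28 N.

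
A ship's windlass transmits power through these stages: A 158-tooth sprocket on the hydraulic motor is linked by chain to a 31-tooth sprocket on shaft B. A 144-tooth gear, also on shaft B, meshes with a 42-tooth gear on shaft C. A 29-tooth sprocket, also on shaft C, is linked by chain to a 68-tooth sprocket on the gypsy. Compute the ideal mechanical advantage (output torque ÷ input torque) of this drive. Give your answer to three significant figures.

Each stage contributes driven/driver: chain 31/158 = 0.1962, gear mesh 42/144 = 0.29167, chain 68/29 = 2.3448.
Overall: 0.1962 × 0.29167 × 2.3448 = 0.13418.

0.134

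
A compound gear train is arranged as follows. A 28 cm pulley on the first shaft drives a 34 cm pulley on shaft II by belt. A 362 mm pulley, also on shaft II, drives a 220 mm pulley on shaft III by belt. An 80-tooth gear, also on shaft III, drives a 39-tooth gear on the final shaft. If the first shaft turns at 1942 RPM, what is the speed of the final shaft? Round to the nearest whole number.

5398 RPM

belt 34/28 = 1.2143 → 1942/1.2143 = 1599.3 RPM
belt 220/362 = 0.60773 → 1599.3/0.60773 = 2631.6 RPM
gear mesh 39/80 = 0.4875 → 2631.6/0.4875 = 5398.1 RPM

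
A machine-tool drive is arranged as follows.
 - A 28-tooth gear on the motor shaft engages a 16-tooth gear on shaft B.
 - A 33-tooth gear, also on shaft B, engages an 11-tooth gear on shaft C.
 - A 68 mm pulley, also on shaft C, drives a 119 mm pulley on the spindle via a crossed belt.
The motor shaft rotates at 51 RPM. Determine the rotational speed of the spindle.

the motor shaft → shaft B (gear mesh, 16/28): 51 ÷ 0.57143 = 89.25 RPM
shaft B → shaft C (gear mesh, 11/33): 89.25 ÷ 0.33333 = 267.75 RPM
shaft C → the spindle (belt, 119/68): 267.75 ÷ 1.75 = 153 RPM

153 RPM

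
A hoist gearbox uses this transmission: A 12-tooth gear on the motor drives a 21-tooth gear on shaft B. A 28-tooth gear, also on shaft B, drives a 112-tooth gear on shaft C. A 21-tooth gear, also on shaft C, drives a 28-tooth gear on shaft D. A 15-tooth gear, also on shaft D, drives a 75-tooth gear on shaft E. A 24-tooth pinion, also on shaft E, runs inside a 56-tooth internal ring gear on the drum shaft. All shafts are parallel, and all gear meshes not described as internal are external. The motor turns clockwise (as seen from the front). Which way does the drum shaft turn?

clockwise

the motor → shaft B: external mesh, 1 reversal → CCW.
shaft B → shaft C: external mesh, 1 reversal → CW.
shaft C → shaft D: external mesh, 1 reversal → CCW.
shaft D → shaft E: external mesh, 1 reversal → CW.
shaft E → the drum shaft: internal mesh, same direction → CW.
4 reversals in total — an even number — so the drum shaft turns the same way as the motor.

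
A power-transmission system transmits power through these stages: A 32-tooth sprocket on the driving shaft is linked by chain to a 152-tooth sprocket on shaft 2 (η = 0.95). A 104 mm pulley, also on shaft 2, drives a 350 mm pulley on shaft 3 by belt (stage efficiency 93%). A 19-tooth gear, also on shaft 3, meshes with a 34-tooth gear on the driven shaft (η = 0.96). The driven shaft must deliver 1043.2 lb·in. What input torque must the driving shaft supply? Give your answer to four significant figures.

43.00 lb·in

Overall ratio R = 4.75 × 3.3654 × 1.7895 = 28.606; overall efficiency η = 0.95 × 0.93 × 0.96 = 0.8482.
Input torque = output torque / (R × η) = 1043.2 / (28.606 × 0.8482) = 42.997 lb·in.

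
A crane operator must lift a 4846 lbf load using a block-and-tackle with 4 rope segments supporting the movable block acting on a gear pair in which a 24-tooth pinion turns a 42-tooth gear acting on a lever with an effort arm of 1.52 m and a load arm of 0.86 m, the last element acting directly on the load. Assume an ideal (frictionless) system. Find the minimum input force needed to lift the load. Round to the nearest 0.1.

Block-and-tackle MA = number of supporting rope parts = 4.
Gear pair MA = 42/24 = 1.75.
Lever MA = effort arm / load arm = 1.52/0.86 = 1.7674.
Combined ideal MA = 4 × 1.75 × 1.7674 = 12.372.
Effort = load / MA = 4846 / 12.372 = 391.69 lbf.

391.7 lbf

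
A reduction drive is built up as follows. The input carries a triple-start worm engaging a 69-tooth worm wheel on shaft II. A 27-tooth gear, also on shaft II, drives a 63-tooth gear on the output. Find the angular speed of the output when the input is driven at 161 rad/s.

3 rad/s

Worm: ratio = 69/3 = 23, so shaft II turns at 161 / 23 = 7 rad/s.
Gear mesh: ratio = 63/27 = 2.3333, so the output turns at 7 / 2.3333 = 3 rad/s.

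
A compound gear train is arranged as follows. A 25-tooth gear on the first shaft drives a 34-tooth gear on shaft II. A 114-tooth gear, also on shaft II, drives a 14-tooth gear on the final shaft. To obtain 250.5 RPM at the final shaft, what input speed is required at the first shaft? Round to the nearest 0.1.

41.8 RPM

Overall ratio R = 1.36 × 0.12281 = 0.16702.
Required input speed = output speed × R = 250.5 × 0.16702 = 41.838 RPM.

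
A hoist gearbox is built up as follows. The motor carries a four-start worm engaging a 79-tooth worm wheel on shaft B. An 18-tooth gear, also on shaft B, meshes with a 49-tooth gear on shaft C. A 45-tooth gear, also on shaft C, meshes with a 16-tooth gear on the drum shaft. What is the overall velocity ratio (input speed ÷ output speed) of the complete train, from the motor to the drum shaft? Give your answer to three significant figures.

Each stage contributes driven/driver: worm 79/4 = 19.75, gear mesh 49/18 = 2.7222, gear mesh 16/45 = 0.35556.
Overall: 19.75 × 2.7222 × 0.35556 = 19.116.

19.1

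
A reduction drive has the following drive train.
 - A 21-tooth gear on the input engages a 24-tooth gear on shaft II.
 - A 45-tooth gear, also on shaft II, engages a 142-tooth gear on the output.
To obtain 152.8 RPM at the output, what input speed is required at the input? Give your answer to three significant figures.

Overall ratio R = 1.1429 × 3.1556 = 3.6063.
Required input speed = output speed × R = 152.8 × 3.6063 = 551.05 RPM.

551 RPM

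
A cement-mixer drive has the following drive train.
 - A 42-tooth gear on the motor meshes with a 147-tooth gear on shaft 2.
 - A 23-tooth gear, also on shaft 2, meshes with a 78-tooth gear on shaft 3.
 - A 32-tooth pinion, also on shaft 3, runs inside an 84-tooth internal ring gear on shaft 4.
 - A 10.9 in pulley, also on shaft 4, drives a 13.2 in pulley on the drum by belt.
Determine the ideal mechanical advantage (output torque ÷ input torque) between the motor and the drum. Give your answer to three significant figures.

Each stage contributes driven/driver: gear mesh 147/42 = 3.5, gear mesh 78/23 = 3.3913, internal gear 84/32 = 2.625, belt 13.2/10.9 = 1.211.
Overall: 3.5 × 3.3913 × 2.625 × 1.211 = 37.732.

37.7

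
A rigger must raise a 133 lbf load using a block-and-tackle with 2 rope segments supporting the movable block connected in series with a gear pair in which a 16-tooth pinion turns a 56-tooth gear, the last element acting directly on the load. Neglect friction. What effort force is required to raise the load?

Block-and-tackle MA = number of supporting rope parts = 2.
Gear pair MA = 56/16 = 3.5.
Combined ideal MA = 2 × 3.5 = 7.
Effort = load / MA = 133 / 7 = 19 lbf.

19 lbf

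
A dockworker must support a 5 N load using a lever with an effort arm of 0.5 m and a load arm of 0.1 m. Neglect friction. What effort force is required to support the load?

Lever MA = effort arm / load arm = 0.5/0.1 = 5.
Effort = load / MA = 5 / 5 = 1 N.

1 N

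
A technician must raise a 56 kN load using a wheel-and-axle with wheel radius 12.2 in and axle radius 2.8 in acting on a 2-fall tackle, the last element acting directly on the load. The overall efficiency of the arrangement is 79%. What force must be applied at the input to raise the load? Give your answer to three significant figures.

Wheel-and-axle MA = R/r = 12.2/2.8 = 4.3571.
Block-and-tackle MA = number of supporting rope parts = 2.
Combined ideal MA = 4.3571 × 2 = 8.7143.
Actual MA = 8.7143 × 0.79 = 6.8843.
Effort = load / actual MA = 56 / 6.8843 = 8.1345 kN.

8.13 kN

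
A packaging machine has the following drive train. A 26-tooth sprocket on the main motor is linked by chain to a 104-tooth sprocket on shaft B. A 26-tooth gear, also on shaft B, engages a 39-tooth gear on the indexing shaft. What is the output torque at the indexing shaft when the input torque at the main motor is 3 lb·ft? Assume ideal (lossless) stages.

After the chain (104/26): 3 × 4 = 12 lb·ft
After the gear mesh (39/26): 12 × 1.5 = 18 lb·ft

18 lb·ft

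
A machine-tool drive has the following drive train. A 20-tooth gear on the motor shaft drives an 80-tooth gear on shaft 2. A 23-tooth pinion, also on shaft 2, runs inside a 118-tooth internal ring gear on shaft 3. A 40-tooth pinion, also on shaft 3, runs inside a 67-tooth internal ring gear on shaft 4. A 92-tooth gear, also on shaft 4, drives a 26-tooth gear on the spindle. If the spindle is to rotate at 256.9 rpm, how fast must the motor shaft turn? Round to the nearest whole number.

2496 rpm

Overall ratio R = 4 × 5.1304 × 1.675 × 0.28261 = 9.7144.
Required input speed = output speed × R = 256.9 × 9.7144 = 2495.6 rpm.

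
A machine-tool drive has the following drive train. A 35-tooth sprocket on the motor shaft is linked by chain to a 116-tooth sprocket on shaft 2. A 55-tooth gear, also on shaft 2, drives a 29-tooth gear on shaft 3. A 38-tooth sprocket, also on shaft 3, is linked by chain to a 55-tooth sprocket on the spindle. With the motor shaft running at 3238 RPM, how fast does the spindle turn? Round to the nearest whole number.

chain 116/35 = 3.3143 → 3238/3.3143 = 976.98 RPM
gear mesh 29/55 = 0.52727 → 976.98/0.52727 = 1852.9 RPM
chain 55/38 = 1.4474 → 1852.9/1.4474 = 1280.2 RPM

1280 RPM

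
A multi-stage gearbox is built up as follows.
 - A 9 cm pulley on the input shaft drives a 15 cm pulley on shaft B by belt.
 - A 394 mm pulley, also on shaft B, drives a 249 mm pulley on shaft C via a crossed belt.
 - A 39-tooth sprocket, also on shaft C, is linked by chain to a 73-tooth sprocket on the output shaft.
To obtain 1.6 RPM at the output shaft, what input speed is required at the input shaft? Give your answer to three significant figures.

Overall ratio R = 1.6667 × 0.63198 × 1.8718 = 1.9716.
Required input speed = output speed × R = 1.6 × 1.9716 = 3.1545 RPM.

3.15 RPM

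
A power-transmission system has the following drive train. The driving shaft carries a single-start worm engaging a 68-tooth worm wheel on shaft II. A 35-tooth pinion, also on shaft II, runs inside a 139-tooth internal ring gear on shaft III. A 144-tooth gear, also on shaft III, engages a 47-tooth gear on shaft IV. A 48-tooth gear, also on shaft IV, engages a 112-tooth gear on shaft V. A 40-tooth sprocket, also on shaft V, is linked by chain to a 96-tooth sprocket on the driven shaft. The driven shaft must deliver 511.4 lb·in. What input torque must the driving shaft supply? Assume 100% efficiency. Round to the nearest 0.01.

1.04 lb·in

Overall ratio R = 68 × 3.9714 × 0.32639 × 2.3333 × 2.4 = 493.6.
Input torque = output torque / R = 511.4 / 493.6 = 1.0361 lb·in.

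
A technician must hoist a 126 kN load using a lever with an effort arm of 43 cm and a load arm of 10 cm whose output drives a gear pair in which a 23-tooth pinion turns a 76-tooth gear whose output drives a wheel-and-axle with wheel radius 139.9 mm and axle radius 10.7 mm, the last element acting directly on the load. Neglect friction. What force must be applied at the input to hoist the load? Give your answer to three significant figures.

0.678 kN

Lever MA = effort arm / load arm = 43/10 = 4.3.
Gear pair MA = 76/23 = 3.3043.
Wheel-and-axle MA = R/r = 139.9/10.7 = 13.075.
Combined ideal MA = 4.3 × 3.3043 × 13.075 = 185.78.
Effort = load / MA = 126 / 185.78 = 0.67824 kN.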